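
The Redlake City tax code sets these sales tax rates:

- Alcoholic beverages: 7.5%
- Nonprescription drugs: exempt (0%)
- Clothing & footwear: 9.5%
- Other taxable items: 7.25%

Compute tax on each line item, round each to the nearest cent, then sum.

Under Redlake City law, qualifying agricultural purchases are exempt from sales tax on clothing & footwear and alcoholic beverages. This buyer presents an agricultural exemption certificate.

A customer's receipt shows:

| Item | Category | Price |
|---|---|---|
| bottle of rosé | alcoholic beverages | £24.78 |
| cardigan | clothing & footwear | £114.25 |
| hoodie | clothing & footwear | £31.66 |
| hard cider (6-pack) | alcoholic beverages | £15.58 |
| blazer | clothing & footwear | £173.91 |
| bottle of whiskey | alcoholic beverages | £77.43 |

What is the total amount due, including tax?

Bottle of rosé £24.78: alcoholic beverages, buyer-exempt → 0% → £0.00
Cardigan £114.25: clothing & footwear, buyer-exempt → 0% → £0.00
Hoodie £31.66: clothing & footwear, buyer-exempt → 0% → £0.00
Hard cider (6-pack) £15.58: alcoholic beverages, buyer-exempt → 0% → £0.00
Blazer £173.91: clothing & footwear, buyer-exempt → 0% → £0.00
Bottle of whiskey £77.43: alcoholic beverages, buyer-exempt → 0% → £0.00
Subtotal = £437.61; tax = £0.00; total due = £437.61

£437.61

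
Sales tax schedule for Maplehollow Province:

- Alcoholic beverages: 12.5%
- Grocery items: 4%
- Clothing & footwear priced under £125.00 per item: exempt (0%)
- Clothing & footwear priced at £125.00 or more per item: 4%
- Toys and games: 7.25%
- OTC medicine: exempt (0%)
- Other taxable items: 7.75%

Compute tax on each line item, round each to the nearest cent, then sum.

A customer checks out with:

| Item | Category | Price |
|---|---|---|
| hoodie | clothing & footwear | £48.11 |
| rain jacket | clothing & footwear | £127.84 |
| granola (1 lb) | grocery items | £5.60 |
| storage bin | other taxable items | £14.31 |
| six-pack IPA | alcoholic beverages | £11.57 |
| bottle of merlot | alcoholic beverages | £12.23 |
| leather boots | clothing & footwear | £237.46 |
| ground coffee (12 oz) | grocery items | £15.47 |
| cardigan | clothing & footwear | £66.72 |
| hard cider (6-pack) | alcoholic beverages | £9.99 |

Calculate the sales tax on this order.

Hoodie £48.11: clothing & footwear, under £125.00 → 0% → £0.00
Rain jacket £127.84: clothing & footwear, £125.00 or more → 4% → £5.11
Granola (1 lb) £5.60: grocery items → 4% → £0.22
Storage bin £14.31: other taxable items → 7.75% → £1.11
Six-pack IPA £11.57: alcoholic beverages → 12.5% → £1.45
Bottle of merlot £12.23: alcoholic beverages → 12.5% → £1.53
Leather boots £237.46: clothing & footwear, £125.00 or more → 4% → £9.50
Ground coffee (12 oz) £15.47: grocery items → 4% → £0.62
Cardigan £66.72: clothing & footwear, under £125.00 → 0% → £0.00
Hard cider (6-pack) £9.99: alcoholic beverages → 12.5% → £1.25
Total tax = £5.11 + £0.22 + £1.11 + £1.45 + £1.53 + £9.50 + £0.62 + £1.25 = £20.79

£20.79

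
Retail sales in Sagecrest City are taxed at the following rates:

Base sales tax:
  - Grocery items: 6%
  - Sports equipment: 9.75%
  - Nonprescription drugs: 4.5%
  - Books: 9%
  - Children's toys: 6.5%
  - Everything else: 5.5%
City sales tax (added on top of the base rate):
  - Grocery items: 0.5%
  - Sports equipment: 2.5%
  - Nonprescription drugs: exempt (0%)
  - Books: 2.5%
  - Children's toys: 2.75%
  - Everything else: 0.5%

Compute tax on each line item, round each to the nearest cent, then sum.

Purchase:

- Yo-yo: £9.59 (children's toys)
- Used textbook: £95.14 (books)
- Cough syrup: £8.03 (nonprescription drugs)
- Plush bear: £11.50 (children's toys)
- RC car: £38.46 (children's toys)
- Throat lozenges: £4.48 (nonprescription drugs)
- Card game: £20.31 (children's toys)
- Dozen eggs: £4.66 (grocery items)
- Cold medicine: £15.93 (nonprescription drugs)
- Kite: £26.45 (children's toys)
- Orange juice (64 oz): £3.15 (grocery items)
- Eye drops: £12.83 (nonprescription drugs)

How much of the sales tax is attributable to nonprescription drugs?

Cough syrup £8.03: nonprescription drugs → 4.5% + 0% city = 4.5% → £0.36
Throat lozenges £4.48: nonprescription drugs → 4.5% + 0% city = 4.5% → £0.20
Cold medicine £15.93: nonprescription drugs → 4.5% + 0% city = 4.5% → £0.72
Eye drops £12.83: nonprescription drugs → 4.5% + 0% city = 4.5% → £0.58
Tax on nonprescription drugs = £0.36 + £0.20 + £0.72 + £0.58 = £1.86

£1.86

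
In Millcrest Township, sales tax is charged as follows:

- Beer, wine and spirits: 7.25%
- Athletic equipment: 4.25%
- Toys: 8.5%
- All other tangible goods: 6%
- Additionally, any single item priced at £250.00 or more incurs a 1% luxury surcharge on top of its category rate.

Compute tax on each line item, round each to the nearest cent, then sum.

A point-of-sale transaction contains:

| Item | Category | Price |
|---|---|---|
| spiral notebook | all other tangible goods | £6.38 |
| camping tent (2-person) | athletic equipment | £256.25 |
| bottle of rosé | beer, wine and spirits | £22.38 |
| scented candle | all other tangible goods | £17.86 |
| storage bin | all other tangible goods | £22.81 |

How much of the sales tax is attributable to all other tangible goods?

£2.82

Spiral notebook £6.38: all other tangible goods → 6% → £0.38
Scented candle £17.86: all other tangible goods → 6% → £1.07
Storage bin £22.81: all other tangible goods → 6% → £1.37
Tax on all other tangible goods = £0.38 + £1.07 + £1.37 = £2.82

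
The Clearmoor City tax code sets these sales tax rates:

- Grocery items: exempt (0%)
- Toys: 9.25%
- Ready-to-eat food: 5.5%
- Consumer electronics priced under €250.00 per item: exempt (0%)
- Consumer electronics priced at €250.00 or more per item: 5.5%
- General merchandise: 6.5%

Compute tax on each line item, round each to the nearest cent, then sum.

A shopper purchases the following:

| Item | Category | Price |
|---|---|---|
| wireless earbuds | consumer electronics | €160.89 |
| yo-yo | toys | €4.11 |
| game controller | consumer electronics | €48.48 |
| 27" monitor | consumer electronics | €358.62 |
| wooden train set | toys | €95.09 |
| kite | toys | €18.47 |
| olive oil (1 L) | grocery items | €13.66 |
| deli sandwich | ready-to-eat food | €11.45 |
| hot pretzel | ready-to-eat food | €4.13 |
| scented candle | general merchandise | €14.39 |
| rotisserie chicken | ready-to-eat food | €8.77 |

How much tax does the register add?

Wireless earbuds €160.89: consumer electronics, under €250.00 → 0% → €0.00
Yo-yo €4.11: toys → 9.25% → €0.38
Game controller €48.48: consumer electronics, under €250.00 → 0% → €0.00
27" monitor €358.62: consumer electronics, €250.00 or more → 5.5% → €19.72
Wooden train set €95.09: toys → 9.25% → €8.80
Kite €18.47: toys → 9.25% → €1.71
Olive oil (1 L) €13.66: grocery items → 0% → €0.00
Deli sandwich €11.45: ready-to-eat food → 5.5% → €0.63
Hot pretzel €4.13: ready-to-eat food → 5.5% → €0.23
Scented candle €14.39: general merchandise → 6.5% → €0.94
Rotisserie chicken €8.77: ready-to-eat food → 5.5% → €0.48
Total tax = €0.38 + €19.72 + €8.80 + €1.71 + €0.63 + €0.23 + €0.94 + €0.48 = €32.89

€32.89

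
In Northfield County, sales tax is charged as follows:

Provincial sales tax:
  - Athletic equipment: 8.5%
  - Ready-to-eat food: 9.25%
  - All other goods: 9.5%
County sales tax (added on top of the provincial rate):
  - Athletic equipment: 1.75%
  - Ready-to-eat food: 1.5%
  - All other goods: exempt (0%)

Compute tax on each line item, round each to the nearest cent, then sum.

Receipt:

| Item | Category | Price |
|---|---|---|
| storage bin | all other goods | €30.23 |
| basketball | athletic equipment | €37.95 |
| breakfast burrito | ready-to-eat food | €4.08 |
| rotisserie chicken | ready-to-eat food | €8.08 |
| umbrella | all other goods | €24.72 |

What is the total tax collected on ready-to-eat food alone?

€1.31

Breakfast burrito €4.08: ready-to-eat food → 9.25% + 1.5% county = 10.75% → €0.44
Rotisserie chicken €8.08: ready-to-eat food → 9.25% + 1.5% county = 10.75% → €0.87
Tax on ready-to-eat food = €0.44 + €0.87 = €1.31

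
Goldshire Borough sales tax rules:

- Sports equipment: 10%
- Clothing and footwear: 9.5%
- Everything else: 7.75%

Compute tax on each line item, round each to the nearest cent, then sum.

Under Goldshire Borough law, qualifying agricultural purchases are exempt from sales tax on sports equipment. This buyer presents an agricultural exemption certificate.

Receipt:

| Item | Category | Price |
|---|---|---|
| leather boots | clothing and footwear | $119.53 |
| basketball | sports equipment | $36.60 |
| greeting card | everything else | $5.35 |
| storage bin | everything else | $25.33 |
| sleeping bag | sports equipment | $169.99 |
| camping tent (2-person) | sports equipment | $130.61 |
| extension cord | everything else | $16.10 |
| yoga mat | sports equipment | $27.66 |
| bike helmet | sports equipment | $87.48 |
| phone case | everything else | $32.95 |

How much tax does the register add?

Leather boots $119.53: clothing and footwear → 9.5% → $11.36
Basketball $36.60: sports equipment, buyer-exempt → 0% → $0.00
Greeting card $5.35: everything else → 7.75% → $0.41
Storage bin $25.33: everything else → 7.75% → $1.96
Sleeping bag $169.99: sports equipment, buyer-exempt → 0% → $0.00
Camping tent (2-person) $130.61: sports equipment, buyer-exempt → 0% → $0.00
Extension cord $16.10: everything else → 7.75% → $1.25
Yoga mat $27.66: sports equipment, buyer-exempt → 0% → $0.00
Bike helmet $87.48: sports equipment, buyer-exempt → 0% → $0.00
Phone case $32.95: everything else → 7.75% → $2.55
Total tax = $11.36 + $0.41 + $1.96 + $1.25 + $2.55 = $17.53

$17.53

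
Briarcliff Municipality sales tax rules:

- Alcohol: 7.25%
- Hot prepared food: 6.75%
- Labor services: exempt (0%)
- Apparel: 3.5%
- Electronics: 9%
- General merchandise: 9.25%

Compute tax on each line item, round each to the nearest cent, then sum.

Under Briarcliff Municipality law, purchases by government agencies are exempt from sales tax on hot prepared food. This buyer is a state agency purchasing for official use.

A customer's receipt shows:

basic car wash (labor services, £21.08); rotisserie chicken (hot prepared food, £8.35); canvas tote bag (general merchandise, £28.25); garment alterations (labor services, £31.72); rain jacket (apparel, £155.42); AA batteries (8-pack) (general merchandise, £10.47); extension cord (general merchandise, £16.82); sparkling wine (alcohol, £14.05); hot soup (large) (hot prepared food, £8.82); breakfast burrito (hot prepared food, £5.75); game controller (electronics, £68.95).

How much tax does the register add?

Basic car wash £21.08: labor services → 0% → £0.00
Rotisserie chicken £8.35: hot prepared food, buyer-exempt → 0% → £0.00
Canvas tote bag £28.25: general merchandise → 9.25% → £2.61
Garment alterations £31.72: labor services → 0% → £0.00
Rain jacket £155.42: apparel → 3.5% → £5.44
AA batteries (8-pack) £10.47: general merchandise → 9.25% → £0.97
Extension cord £16.82: general merchandise → 9.25% → £1.56
Sparkling wine £14.05: alcohol → 7.25% → £1.02
Hot soup (large) £8.82: hot prepared food, buyer-exempt → 0% → £0.00
Breakfast burrito £5.75: hot prepared food, buyer-exempt → 0% → £0.00
Game controller £68.95: electronics → 9% → £6.21
Total tax = £2.61 + £5.44 + £0.97 + £1.56 + £1.02 + £6.21 = £17.81

£17.81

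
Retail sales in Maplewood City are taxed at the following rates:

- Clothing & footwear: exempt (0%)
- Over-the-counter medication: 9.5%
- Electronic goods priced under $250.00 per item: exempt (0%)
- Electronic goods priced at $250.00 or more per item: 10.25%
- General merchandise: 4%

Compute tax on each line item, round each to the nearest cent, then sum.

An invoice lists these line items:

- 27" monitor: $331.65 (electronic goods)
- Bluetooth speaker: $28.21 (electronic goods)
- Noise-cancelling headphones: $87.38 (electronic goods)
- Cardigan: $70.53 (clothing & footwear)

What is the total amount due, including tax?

$551.76

27" monitor $331.65: electronic goods, $250.00 or more → 10.25% → $33.99
Bluetooth speaker $28.21: electronic goods, under $250.00 → 0% → $0.00
Noise-cancelling headphones $87.38: electronic goods, under $250.00 → 0% → $0.00
Cardigan $70.53: clothing & footwear → 0% → $0.00
Subtotal = $517.77; tax = $33.99; total due = $551.76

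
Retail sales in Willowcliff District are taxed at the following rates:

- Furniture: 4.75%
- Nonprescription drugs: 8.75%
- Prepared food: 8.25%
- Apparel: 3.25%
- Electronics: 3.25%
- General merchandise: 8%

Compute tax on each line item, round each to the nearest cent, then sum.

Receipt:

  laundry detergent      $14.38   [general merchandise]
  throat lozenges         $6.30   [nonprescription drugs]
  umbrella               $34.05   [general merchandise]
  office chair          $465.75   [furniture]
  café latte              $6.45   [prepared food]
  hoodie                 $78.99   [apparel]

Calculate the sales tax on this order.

Laundry detergent $14.38: general merchandise → 8% → $1.15
Throat lozenges $6.30: nonprescription drugs → 8.75% → $0.55
Umbrella $34.05: general merchandise → 8% → $2.72
Office chair $465.75: furniture → 4.75% → $22.12
Café latte $6.45: prepared food → 8.25% → $0.53
Hoodie $78.99: apparel → 3.25% → $2.57
Total tax = $1.15 + $0.55 + $2.72 + $22.12 + $0.53 + $2.57 = $29.64

$29.64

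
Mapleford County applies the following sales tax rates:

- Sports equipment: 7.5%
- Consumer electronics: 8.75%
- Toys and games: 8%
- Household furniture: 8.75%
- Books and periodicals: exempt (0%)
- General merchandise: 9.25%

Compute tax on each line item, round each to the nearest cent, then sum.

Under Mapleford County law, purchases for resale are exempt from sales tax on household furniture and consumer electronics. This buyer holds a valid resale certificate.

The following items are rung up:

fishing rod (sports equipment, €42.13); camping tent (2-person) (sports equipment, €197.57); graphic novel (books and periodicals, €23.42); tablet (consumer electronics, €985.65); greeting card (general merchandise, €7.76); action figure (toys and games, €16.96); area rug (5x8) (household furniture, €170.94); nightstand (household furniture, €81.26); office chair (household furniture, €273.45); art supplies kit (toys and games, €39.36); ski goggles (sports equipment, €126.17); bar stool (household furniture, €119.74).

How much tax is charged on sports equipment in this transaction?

Fishing rod €42.13: sports equipment → 7.5% → €3.16
Camping tent (2-person) €197.57: sports equipment → 7.5% → €14.82
Ski goggles €126.17: sports equipment → 7.5% → €9.46
Tax on sports equipment = €3.16 + €14.82 + €9.46 = €27.44

€27.44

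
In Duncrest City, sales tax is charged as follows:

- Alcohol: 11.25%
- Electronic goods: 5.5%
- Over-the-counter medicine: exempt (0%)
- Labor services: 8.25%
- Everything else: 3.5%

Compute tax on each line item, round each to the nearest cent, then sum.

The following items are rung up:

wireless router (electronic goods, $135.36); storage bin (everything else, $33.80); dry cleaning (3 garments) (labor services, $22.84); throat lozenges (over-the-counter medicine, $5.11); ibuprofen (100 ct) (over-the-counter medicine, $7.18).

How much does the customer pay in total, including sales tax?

Wireless router $135.36: electronic goods → 5.5% → $7.44
Storage bin $33.80: everything else → 3.5% → $1.18
Dry cleaning (3 garments) $22.84: labor services → 8.25% → $1.88
Throat lozenges $5.11: over-the-counter medicine → 0% → $0.00
Ibuprofen (100 ct) $7.18: over-the-counter medicine → 0% → $0.00
Subtotal = $204.29; tax = $10.50; total due = $214.79

$214.79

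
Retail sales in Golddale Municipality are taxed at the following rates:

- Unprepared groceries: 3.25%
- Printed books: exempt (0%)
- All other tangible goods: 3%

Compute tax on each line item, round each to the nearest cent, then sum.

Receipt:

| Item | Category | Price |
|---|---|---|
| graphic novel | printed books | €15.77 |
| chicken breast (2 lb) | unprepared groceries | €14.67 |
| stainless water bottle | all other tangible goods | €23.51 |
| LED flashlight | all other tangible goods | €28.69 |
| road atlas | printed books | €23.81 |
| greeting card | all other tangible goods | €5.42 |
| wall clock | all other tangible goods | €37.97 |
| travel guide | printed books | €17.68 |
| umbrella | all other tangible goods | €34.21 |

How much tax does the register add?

Graphic novel €15.77: printed books → 0% → €0.00
Chicken breast (2 lb) €14.67: unprepared groceries → 3.25% → €0.48
Stainless water bottle €23.51: all other tangible goods → 3% → €0.71
LED flashlight €28.69: all other tangible goods → 3% → €0.86
Road atlas €23.81: printed books → 0% → €0.00
Greeting card €5.42: all other tangible goods → 3% → €0.16
Wall clock €37.97: all other tangible goods → 3% → €1.14
Travel guide €17.68: printed books → 0% → €0.00
Umbrella €34.21: all other tangible goods → 3% → €1.03
Total tax = €0.48 + €0.71 + €0.86 + €0.16 + €1.14 + €1.03 = €4.38

€4.38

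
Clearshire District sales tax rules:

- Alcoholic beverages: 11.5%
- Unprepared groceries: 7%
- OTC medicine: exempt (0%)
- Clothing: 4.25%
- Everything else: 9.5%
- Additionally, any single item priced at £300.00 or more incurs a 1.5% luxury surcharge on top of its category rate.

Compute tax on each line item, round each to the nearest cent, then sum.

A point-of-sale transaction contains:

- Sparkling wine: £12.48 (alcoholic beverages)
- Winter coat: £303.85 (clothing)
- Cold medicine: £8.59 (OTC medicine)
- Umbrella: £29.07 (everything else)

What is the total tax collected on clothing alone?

Winter coat £303.85: clothing → 4.25% + 1.5% surcharge = 5.75% → £17.47
Tax on clothing = £17.47

£17.47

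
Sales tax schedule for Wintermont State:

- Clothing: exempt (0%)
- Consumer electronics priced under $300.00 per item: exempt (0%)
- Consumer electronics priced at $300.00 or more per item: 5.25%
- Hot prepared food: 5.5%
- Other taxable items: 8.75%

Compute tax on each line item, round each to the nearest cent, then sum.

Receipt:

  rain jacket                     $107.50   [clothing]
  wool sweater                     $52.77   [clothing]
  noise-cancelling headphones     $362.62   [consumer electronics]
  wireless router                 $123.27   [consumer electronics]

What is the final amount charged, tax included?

$665.20

Rain jacket $107.50: clothing → 0% → $0.00
Wool sweater $52.77: clothing → 0% → $0.00
Noise-cancelling headphones $362.62: consumer electronics, $300.00 or more → 5.25% → $19.04
Wireless router $123.27: consumer electronics, under $300.00 → 0% → $0.00
Subtotal = $646.16; tax = $19.04; total due = $665.20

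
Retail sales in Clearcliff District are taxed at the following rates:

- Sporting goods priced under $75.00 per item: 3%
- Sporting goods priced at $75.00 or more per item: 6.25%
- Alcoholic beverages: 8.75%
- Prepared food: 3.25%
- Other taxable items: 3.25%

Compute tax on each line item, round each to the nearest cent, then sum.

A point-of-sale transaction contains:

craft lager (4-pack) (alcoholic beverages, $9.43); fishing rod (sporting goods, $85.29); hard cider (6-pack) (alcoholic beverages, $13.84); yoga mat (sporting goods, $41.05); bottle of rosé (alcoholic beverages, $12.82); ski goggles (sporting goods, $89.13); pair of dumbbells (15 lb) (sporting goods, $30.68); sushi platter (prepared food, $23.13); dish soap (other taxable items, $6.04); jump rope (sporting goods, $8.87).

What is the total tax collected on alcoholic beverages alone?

Craft lager (4-pack) $9.43: alcoholic beverages → 8.75% → $0.83
Hard cider (6-pack) $13.84: alcoholic beverages → 8.75% → $1.21
Bottle of rosé $12.82: alcoholic beverages → 8.75% → $1.12
Tax on alcoholic beverages = $0.83 + $1.21 + $1.12 = $3.16

$3.16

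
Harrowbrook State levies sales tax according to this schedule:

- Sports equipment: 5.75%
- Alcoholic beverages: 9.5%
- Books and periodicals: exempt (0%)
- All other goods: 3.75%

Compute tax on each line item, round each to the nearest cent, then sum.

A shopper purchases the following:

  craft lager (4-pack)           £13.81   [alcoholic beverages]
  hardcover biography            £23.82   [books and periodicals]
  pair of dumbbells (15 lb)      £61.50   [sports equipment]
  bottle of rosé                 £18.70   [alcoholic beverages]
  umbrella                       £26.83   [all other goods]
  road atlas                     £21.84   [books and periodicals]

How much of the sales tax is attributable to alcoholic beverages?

£3.09

Craft lager (4-pack) £13.81: alcoholic beverages → 9.5% → £1.31
Bottle of rosé £18.70: alcoholic beverages → 9.5% → £1.78
Tax on alcoholic beverages = £1.31 + £1.78 = £3.09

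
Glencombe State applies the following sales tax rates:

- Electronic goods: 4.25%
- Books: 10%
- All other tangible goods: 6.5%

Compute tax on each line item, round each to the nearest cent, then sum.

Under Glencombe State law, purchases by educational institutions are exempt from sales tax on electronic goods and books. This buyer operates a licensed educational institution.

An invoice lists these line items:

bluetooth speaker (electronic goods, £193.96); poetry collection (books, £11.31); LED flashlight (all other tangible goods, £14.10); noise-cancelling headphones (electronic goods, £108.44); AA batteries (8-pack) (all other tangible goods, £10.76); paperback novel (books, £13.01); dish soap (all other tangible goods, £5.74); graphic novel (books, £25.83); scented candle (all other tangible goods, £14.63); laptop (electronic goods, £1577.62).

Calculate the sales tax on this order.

£2.94

Bluetooth speaker £193.96: electronic goods, buyer-exempt → 0% → £0.00
Poetry collection £11.31: books, buyer-exempt → 0% → £0.00
LED flashlight £14.10: all other tangible goods → 6.5% → £0.92
Noise-cancelling headphones £108.44: electronic goods, buyer-exempt → 0% → £0.00
AA batteries (8-pack) £10.76: all other tangible goods → 6.5% → £0.70
Paperback novel £13.01: books, buyer-exempt → 0% → £0.00
Dish soap £5.74: all other tangible goods → 6.5% → £0.37
Graphic novel £25.83: books, buyer-exempt → 0% → £0.00
Scented candle £14.63: all other tangible goods → 6.5% → £0.95
Laptop £1577.62: electronic goods, buyer-exempt → 0% → £0.00
Total tax = £0.92 + £0.70 + £0.37 + £0.95 = £2.94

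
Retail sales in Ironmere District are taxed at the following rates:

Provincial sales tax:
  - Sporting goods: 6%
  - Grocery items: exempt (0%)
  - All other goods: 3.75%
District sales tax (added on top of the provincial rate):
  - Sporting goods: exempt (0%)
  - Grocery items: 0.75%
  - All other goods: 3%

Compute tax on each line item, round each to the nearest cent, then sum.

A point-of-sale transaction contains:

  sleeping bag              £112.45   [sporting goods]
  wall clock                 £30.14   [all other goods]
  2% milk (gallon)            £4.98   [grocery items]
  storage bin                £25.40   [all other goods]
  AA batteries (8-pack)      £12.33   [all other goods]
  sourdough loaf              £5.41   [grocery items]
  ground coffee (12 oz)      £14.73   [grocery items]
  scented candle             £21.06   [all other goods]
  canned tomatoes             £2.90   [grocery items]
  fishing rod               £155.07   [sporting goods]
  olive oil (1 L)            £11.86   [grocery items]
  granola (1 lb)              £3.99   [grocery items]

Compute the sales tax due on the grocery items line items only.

2% milk (gallon) £4.98: grocery items → 0% + 0.75% district = 0.75% → £0.04
Sourdough loaf £5.41: grocery items → 0% + 0.75% district = 0.75% → £0.04
Ground coffee (12 oz) £14.73: grocery items → 0% + 0.75% district = 0.75% → £0.11
Canned tomatoes £2.90: grocery items → 0% + 0.75% district = 0.75% → £0.02
Olive oil (1 L) £11.86: grocery items → 0% + 0.75% district = 0.75% → £0.09
Granola (1 lb) £3.99: grocery items → 0% + 0.75% district = 0.75% → £0.03
Tax on grocery items = £0.04 + £0.04 + £0.11 + £0.02 + £0.09 + £0.03 = £0.33

£0.33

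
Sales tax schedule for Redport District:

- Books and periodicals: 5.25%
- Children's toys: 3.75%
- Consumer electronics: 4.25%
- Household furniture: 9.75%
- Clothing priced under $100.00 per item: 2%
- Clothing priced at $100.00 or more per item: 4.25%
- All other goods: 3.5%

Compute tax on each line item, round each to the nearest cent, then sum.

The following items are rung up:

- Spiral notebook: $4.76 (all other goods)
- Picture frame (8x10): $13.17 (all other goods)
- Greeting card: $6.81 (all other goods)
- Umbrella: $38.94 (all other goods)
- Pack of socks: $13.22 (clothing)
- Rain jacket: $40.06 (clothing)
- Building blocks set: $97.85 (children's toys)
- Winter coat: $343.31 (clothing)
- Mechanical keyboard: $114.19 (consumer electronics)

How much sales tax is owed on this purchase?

$26.40

Spiral notebook $4.76: all other goods → 3.5% → $0.17
Picture frame (8x10) $13.17: all other goods → 3.5% → $0.46
Greeting card $6.81: all other goods → 3.5% → $0.24
Umbrella $38.94: all other goods → 3.5% → $1.36
Pack of socks $13.22: clothing, under $100.00 → 2% → $0.26
Rain jacket $40.06: clothing, under $100.00 → 2% → $0.80
Building blocks set $97.85: children's toys → 3.75% → $3.67
Winter coat $343.31: clothing, $100.00 or more → 4.25% → $14.59
Mechanical keyboard $114.19: consumer electronics → 4.25% → $4.85
Total tax = $0.17 + $0.46 + $0.24 + $1.36 + $0.26 + $0.80 + $3.67 + $14.59 + $4.85 = $26.40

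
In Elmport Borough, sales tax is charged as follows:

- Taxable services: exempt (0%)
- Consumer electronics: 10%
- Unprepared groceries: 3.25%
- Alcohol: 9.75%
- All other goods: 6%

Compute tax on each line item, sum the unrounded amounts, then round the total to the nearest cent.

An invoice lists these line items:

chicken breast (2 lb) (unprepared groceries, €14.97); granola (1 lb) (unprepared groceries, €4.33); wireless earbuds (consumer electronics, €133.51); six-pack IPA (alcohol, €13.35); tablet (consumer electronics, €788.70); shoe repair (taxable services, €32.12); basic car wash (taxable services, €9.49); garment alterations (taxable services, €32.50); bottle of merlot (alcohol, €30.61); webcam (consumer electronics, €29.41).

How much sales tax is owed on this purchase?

Chicken breast (2 lb) €14.97: unprepared groceries → 3.25% → €0.486525
Granola (1 lb) €4.33: unprepared groceries → 3.25% → €0.140725
Wireless earbuds €133.51: consumer electronics → 10% → €13.351
Six-pack IPA €13.35: alcohol → 9.75% → €1.301625
Tablet €788.70: consumer electronics → 10% → €78.87
Shoe repair €32.12: taxable services → 0% → €0.00
Basic car wash €9.49: taxable services → 0% → €0.00
Garment alterations €32.50: taxable services → 0% → €0.00
Bottle of merlot €30.61: alcohol → 9.75% → €2.984475
Webcam €29.41: consumer electronics → 10% → €2.941
Unrounded tax sum = €100.07535 → €100.08

€100.08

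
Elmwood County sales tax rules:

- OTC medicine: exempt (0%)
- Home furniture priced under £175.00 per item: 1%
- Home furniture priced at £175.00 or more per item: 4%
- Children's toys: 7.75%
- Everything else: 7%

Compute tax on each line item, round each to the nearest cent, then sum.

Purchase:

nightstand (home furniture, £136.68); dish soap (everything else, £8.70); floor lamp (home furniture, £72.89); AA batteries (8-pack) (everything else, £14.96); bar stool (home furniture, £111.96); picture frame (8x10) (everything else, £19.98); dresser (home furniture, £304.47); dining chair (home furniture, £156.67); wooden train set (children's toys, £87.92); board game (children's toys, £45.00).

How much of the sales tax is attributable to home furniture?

Nightstand £136.68: home furniture, under £175.00 → 1% → £1.37
Floor lamp £72.89: home furniture, under £175.00 → 1% → £0.73
Bar stool £111.96: home furniture, under £175.00 → 1% → £1.12
Dresser £304.47: home furniture, £175.00 or more → 4% → £12.18
Dining chair £156.67: home furniture, under £175.00 → 1% → £1.57
Tax on home furniture = £1.37 + £0.73 + £1.12 + £12.18 + £1.57 = £16.97

£16.97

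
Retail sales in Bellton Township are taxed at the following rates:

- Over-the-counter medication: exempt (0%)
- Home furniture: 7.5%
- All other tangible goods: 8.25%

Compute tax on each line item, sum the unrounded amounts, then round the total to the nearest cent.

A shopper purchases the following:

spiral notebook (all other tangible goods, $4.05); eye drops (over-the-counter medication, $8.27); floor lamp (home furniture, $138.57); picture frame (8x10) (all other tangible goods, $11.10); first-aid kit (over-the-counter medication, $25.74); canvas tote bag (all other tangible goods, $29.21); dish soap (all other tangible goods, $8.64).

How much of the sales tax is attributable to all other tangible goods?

Spiral notebook $4.05: all other tangible goods → 8.25% → $0.334125
Picture frame (8x10) $11.10: all other tangible goods → 8.25% → $0.91575
Canvas tote bag $29.21: all other tangible goods → 8.25% → $2.409825
Dish soap $8.64: all other tangible goods → 8.25% → $0.7128
Tax on all other tangible goods: unrounded sum = $4.3725 → $4.37

$4.37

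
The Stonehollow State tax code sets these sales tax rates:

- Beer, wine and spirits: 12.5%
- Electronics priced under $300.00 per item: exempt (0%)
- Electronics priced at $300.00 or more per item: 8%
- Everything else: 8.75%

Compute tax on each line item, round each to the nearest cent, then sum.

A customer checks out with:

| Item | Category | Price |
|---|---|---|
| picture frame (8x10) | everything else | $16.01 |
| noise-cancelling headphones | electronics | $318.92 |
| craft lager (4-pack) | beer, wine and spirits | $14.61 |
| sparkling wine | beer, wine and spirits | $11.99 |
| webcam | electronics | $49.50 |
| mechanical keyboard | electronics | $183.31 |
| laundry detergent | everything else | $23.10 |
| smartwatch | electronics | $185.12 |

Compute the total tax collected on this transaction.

Picture frame (8x10) $16.01: everything else → 8.75% → $1.40
Noise-cancelling headphones $318.92: electronics, $300.00 or more → 8% → $25.51
Craft lager (4-pack) $14.61: beer, wine and spirits → 12.5% → $1.83
Sparkling wine $11.99: beer, wine and spirits → 12.5% → $1.50
Webcam $49.50: electronics, under $300.00 → 0% → $0.00
Mechanical keyboard $183.31: electronics, under $300.00 → 0% → $0.00
Laundry detergent $23.10: everything else → 8.75% → $2.02
Smartwatch $185.12: electronics, under $300.00 → 0% → $0.00
Total tax = $1.40 + $25.51 + $1.83 + $1.50 + $2.02 = $32.26

$32.26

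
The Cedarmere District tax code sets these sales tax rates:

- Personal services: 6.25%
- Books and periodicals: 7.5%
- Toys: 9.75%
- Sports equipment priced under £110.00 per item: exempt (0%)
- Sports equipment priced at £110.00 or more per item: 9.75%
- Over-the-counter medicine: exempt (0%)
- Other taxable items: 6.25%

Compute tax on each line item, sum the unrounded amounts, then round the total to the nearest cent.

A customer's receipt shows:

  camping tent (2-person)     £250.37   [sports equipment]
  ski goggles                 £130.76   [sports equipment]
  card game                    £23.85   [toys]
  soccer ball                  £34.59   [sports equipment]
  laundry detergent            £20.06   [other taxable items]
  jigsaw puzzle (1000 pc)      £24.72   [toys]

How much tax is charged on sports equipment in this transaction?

Camping tent (2-person) £250.37: sports equipment, £110.00 or more → 9.75% → £24.411075
Ski goggles £130.76: sports equipment, £110.00 or more → 9.75% → £12.7491
Soccer ball £34.59: sports equipment, under £110.00 → 0% → £0.00
Tax on sports equipment: unrounded sum = £37.160175 → £37.16

£37.16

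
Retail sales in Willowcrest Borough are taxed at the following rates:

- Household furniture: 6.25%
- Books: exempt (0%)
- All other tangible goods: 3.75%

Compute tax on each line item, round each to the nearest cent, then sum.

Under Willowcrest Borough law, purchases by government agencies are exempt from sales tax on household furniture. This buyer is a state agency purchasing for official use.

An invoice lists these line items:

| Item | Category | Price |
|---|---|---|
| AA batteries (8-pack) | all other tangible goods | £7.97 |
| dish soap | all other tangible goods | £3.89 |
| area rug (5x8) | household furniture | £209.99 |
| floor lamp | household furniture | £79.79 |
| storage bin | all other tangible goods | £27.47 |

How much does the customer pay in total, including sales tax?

£330.59

AA batteries (8-pack) £7.97: all other tangible goods → 3.75% → £0.30
Dish soap £3.89: all other tangible goods → 3.75% → £0.15
Area rug (5x8) £209.99: household furniture, buyer-exempt → 0% → £0.00
Floor lamp £79.79: household furniture, buyer-exempt → 0% → £0.00
Storage bin £27.47: all other tangible goods → 3.75% → £1.03
Subtotal = £329.11; tax = £1.48; total due = £330.59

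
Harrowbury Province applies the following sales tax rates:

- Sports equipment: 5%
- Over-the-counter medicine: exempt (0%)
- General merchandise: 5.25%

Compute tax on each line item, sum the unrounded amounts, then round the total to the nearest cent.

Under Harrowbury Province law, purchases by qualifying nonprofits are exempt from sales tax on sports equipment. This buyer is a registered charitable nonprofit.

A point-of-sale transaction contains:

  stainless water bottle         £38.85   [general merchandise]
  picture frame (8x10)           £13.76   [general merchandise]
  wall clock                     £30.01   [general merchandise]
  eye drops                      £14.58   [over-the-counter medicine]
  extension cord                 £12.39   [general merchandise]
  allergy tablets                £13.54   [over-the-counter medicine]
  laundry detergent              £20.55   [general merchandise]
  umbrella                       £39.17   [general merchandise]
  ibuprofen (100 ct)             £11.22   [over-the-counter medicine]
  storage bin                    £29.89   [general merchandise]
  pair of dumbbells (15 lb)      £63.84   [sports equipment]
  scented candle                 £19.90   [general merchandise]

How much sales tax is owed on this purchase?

Stainless water bottle £38.85: general merchandise → 5.25% → £2.039625
Picture frame (8x10) £13.76: general merchandise → 5.25% → £0.7224
Wall clock £30.01: general merchandise → 5.25% → £1.575525
Eye drops £14.58: over-the-counter medicine → 0% → £0.00
Extension cord £12.39: general merchandise → 5.25% → £0.650475
Allergy tablets £13.54: over-the-counter medicine → 0% → £0.00
Laundry detergent £20.55: general merchandise → 5.25% → £1.078875
Umbrella £39.17: general merchandise → 5.25% → £2.056425
Ibuprofen (100 ct) £11.22: over-the-counter medicine → 0% → £0.00
Storage bin £29.89: general merchandise → 5.25% → £1.569225
Pair of dumbbells (15 lb) £63.84: sports equipment, buyer-exempt → 0% → £0.00
Scented candle £19.90: general merchandise → 5.25% → £1.04475
Unrounded tax sum = £10.7373 → £10.74

£10.74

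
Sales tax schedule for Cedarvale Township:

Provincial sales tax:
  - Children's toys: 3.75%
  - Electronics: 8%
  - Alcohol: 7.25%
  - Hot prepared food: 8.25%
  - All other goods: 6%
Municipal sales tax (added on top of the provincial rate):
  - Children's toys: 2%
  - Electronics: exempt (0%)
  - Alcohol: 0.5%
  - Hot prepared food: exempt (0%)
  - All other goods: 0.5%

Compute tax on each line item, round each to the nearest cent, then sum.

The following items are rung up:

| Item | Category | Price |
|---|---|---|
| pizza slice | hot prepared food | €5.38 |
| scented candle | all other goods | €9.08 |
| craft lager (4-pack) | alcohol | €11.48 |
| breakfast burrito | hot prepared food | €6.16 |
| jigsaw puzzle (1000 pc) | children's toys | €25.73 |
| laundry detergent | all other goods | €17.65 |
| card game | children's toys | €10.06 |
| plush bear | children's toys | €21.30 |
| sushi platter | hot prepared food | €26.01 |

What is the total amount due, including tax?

Pizza slice €5.38: hot prepared food → 8.25% + 0% municipal = 8.25% → €0.44
Scented candle €9.08: all other goods → 6% + 0.5% municipal = 6.5% → €0.59
Craft lager (4-pack) €11.48: alcohol → 7.25% + 0.5% municipal = 7.75% → €0.89
Breakfast burrito €6.16: hot prepared food → 8.25% + 0% municipal = 8.25% → €0.51
Jigsaw puzzle (1000 pc) €25.73: children's toys → 3.75% + 2% municipal = 5.75% → €1.48
Laundry detergent €17.65: all other goods → 6% + 0.5% municipal = 6.5% → €1.15
Card game €10.06: children's toys → 3.75% + 2% municipal = 5.75% → €0.58
Plush bear €21.30: children's toys → 3.75% + 2% municipal = 5.75% → €1.22
Sushi platter €26.01: hot prepared food → 8.25% + 0% municipal = 8.25% → €2.15
Subtotal = €132.85; tax = €9.01; total due = €141.86

€141.86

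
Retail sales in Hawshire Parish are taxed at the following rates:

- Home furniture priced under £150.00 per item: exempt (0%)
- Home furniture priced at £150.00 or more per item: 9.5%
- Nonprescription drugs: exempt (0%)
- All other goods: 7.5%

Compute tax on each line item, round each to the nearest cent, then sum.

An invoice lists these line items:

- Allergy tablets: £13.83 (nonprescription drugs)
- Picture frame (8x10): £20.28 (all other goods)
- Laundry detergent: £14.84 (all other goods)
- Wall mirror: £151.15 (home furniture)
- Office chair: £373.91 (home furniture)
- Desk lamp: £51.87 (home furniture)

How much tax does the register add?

£52.51

Allergy tablets £13.83: nonprescription drugs → 0% → £0.00
Picture frame (8x10) £20.28: all other goods → 7.5% → £1.52
Laundry detergent £14.84: all other goods → 7.5% → £1.11
Wall mirror £151.15: home furniture, £150.00 or more → 9.5% → £14.36
Office chair £373.91: home furniture, £150.00 or more → 9.5% → £35.52
Desk lamp £51.87: home furniture, under £150.00 → 0% → £0.00
Total tax = £1.52 + £1.11 + £14.36 + £35.52 = £52.51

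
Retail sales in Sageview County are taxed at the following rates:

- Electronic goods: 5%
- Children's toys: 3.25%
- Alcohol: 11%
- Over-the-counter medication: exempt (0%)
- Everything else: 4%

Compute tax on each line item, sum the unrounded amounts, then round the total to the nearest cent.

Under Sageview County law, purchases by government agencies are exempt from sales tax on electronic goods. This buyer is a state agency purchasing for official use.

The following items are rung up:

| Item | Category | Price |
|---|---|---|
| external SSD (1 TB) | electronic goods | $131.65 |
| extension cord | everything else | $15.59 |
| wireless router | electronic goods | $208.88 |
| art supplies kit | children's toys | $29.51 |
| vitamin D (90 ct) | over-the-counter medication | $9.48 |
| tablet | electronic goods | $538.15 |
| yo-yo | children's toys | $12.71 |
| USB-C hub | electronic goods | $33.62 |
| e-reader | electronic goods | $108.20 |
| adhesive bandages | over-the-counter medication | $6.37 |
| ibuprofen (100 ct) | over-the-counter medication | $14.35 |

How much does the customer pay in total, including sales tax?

$1110.51

External SSD (1 TB) $131.65: electronic goods, buyer-exempt → 0% → $0.00
Extension cord $15.59: everything else → 4% → $0.6236
Wireless router $208.88: electronic goods, buyer-exempt → 0% → $0.00
Art supplies kit $29.51: children's toys → 3.25% → $0.959075
Vitamin D (90 ct) $9.48: over-the-counter medication → 0% → $0.00
Tablet $538.15: electronic goods, buyer-exempt → 0% → $0.00
Yo-yo $12.71: children's toys → 3.25% → $0.413075
USB-C hub $33.62: electronic goods, buyer-exempt → 0% → $0.00
E-reader $108.20: electronic goods, buyer-exempt → 0% → $0.00
Adhesive bandages $6.37: over-the-counter medication → 0% → $0.00
Ibuprofen (100 ct) $14.35: over-the-counter medication → 0% → $0.00
Subtotal = $1108.51; unrounded tax = $1.99575 → $2.00; total due = $1110.51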